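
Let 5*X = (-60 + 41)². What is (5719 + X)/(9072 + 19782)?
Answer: 4826/24045 ≈ 0.20071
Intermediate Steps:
X = 361/5 (X = (-60 + 41)²/5 = (⅕)*(-19)² = (⅕)*361 = 361/5 ≈ 72.200)
(5719 + X)/(9072 + 19782) = (5719 + 361/5)/(9072 + 19782) = (28956/5)/28854 = (28956/5)*(1/28854) = 4826/24045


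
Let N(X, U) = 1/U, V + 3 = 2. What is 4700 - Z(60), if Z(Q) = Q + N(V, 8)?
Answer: 37119/8 ≈ 4639.9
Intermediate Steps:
V = -1 (V = -3 + 2 = -1)
Z(Q) = ⅛ + Q (Z(Q) = Q + 1/8 = Q + ⅛ = ⅛ + Q)
4700 - Z(60) = 4700 - (⅛ + 60) = 4700 - 1*481/8 = 4700 - 481/8 = 37119/8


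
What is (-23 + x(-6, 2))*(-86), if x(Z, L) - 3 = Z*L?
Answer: 2752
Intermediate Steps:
x(Z, L) = 3 + L*Z (x(Z, L) = 3 + Z*L = 3 + L*Z)
(-23 + x(-6, 2))*(-86) = (-23 + (3 + 2*(-6)))*(-86) = (-23 + (3 - 12))*(-86) = (-23 - 9)*(-86) = -32*(-86) = 2752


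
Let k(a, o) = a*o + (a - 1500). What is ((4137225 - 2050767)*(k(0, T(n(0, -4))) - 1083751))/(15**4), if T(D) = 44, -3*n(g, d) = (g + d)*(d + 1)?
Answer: -754776876986/16875 ≈ -4.4727e+7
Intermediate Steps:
n(g, d) = -(1 + d)*(d + g)/3 (n(g, d) = -(g + d)*(d + 1)/3 = -(d + g)*(1 + d)/3 = -(1 + d)*(d + g)/3)
k(a, o) = -1500 + a + a*o (k(a, o) = a*o + (-1500 + a) = -1500 + a + a*o)
((4137225 - 2050767)*(k(0, T(n(0, -4))) - 1083751))/(15**4) = ((4137225 - 2050767)*((-1500 + 0 + 0*44) - 1083751))/(15**4) = (2086458*((-1500 + 0 + 0) - 1083751))/50625 = (2086458*(-1500 - 1083751))*(1/50625) = (2086458*(-1085251))*(1/50625) = -2264330630958*1/50625 = -754776876986/16875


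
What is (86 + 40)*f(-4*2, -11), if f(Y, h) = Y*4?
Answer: -4032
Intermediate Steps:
f(Y, h) = 4*Y
(86 + 40)*f(-4*2, -11) = (86 + 40)*(4*(-4*2)) = 126*(4*(-8)) = 126*(-32) = -4032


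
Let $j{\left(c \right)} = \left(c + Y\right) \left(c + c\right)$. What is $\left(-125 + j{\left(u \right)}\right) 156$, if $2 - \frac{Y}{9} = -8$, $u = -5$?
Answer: $-152100$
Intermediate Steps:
$Y = 90$ ($Y = 18 - -72 = 18 + 72 = 90$)
$j{\left(c \right)} = 2 c \left(90 + c\right)$ ($j{\left(c \right)} = \left(c + 90\right) \left(c + c\right) = \left(90 + c\right) 2 c = 2 c \left(90 + c\right)$)
$\left(-125 + j{\left(u \right)}\right) 156 = \left(-125 + 2 \left(-5\right) \left(90 - 5\right)\right) 156 = \left(-125 + 2 \left(-5\right) 85\right) 156 = \left(-125 - 850\right) 156 = \left(-975\right) 156 = -152100$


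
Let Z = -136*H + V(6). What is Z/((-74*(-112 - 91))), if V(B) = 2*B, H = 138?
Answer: -9378/7511 ≈ -1.2486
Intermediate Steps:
Z = -18756 (Z = -136*138 + 2*6 = -18768 + 12 = -18756)
Z/((-74*(-112 - 91))) = -18756*(-1/(74*(-112 - 91))) = -18756/((-74*(-203))) = -18756/15022 = -18756*1/15022 = -9378/7511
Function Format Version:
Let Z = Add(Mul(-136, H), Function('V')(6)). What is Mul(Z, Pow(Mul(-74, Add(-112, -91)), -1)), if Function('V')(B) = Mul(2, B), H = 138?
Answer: Rational(-9378, 7511) ≈ -1.2486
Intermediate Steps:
Z = -18756 (Z = Add(Mul(-136, 138), Mul(2, 6)) = Add(-18768, 12) = -18756)
Mul(Z, Pow(Mul(-74, Add(-112, -91)), -1)) = Mul(-18756, Pow(Mul(-74, Add(-112, -91)), -1)) = Mul(-18756, Pow(Mul(-74, -203), -1)) = Mul(-18756, Pow(15022, -1)) = Mul(-18756, Rational(1, 15022)) = Rational(-9378, 7511)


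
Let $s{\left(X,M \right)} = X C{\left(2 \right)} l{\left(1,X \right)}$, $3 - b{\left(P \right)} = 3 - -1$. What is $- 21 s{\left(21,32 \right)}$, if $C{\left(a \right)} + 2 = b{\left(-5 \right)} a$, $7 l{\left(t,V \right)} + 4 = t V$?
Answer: $4284$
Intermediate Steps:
$b{\left(P \right)} = -1$ ($b{\left(P \right)} = 3 - \left(3 - -1\right) = 3 - \left(3 + 1\right) = 3 - 4 = -1$)
$l{\left(t,V \right)} = - \frac{4}{7} + \frac{V t}{7}$ ($l{\left(t,V \right)} = - \frac{4}{7} + \frac{t V}{7} = - \frac{4}{7} + \frac{V t}{7}$)
$C{\left(a \right)} = -2 - a$
$s{\left(X,M \right)} = - 4 X \left(- \frac{4}{7} + \frac{X}{7}\right)$ ($s{\left(X,M \right)} = X \left(-2 - 2\right) \left(- \frac{4}{7} + \frac{1}{7} X 1\right) = X \left(-2 - 2\right) \left(- \frac{4}{7} + \frac{X}{7}\right) = X \left(-4\right) \left(- \frac{4}{7} + \frac{X}{7}\right) = - 4 X \left(- \frac{4}{7} + \frac{X}{7}\right)$)
$- 21 s{\left(21,32 \right)} = - 21 \cdot \frac{4}{7} \cdot 21 \left(4 - 21\right) = - 21 \cdot \frac{4}{7} \cdot 21 \left(-17\right) = \left(-21\right) \left(-204\right) = 4284$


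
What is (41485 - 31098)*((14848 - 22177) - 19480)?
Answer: -278465083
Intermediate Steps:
(41485 - 31098)*((14848 - 22177) - 19480) = 10387*(-7329 - 19480) = 10387*(-26809) = -278465083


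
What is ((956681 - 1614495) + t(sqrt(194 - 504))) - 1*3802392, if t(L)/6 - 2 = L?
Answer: -4460194 + 6*I*sqrt(310) ≈ -4.4602e+6 + 105.64*I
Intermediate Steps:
t(L) = 12 + 6*L
((956681 - 1614495) + t(sqrt(194 - 504))) - 1*3802392 = ((956681 - 1614495) + (12 + 6*sqrt(194 - 504))) - 1*3802392 = (-657814 + (12 + 6*sqrt(-310))) - 3802392 = (-657814 + (12 + 6*(I*sqrt(310)))) - 3802392 = (-657814 + (12 + 6*I*sqrt(310))) - 3802392 = (-657802 + 6*I*sqrt(310)) - 3802392 = -4460194 + 6*I*sqrt(310)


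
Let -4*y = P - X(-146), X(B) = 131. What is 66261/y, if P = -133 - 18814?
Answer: 132522/9539 ≈ 13.893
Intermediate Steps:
P = -18947
y = 9539/2 (y = -(-18947 - 1*131)/4 = -(-18947 - 131)/4 = -¼*(-19078) = 9539/2 ≈ 4769.5)
66261/y = 66261/(9539/2) = 66261*(2/9539) = 132522/9539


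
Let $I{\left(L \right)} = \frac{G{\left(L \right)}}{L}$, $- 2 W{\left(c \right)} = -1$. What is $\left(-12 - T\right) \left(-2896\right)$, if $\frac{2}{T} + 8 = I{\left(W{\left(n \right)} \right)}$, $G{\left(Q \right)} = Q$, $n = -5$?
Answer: $\frac{237472}{7} \approx 33925.0$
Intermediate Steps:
$W{\left(c \right)} = \frac{1}{2}$ ($W{\left(c \right)} = \left(- \frac{1}{2}\right) \left(-1\right) = \frac{1}{2}$)
$I{\left(L \right)} = 1$ ($I{\left(L \right)} = \frac{L}{L} = 1$)
$T = - \frac{2}{7}$ ($T = \frac{2}{-8 + 1} = \frac{2}{-7} = 2 \left(- \frac{1}{7}\right) = - \frac{2}{7} \approx -0.28571$)
$\left(-12 - T\right) \left(-2896\right) = \left(-12 - - \frac{2}{7}\right) \left(-2896\right) = \left(-12 + \frac{2}{7}\right) \left(-2896\right) = \left(- \frac{82}{7}\right) \left(-2896\right) = \frac{237472}{7}$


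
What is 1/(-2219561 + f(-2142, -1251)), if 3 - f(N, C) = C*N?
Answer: -1/4899200 ≈ -2.0411e-7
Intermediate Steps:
f(N, C) = 3 - C*N
1/(-2219561 + f(-2142, -1251)) = 1/(-2219561 + (3 - 1*(-1251)*(-2142))) = 1/(-2219561 + (3 - 2679642)) = 1/(-2219561 - 2679639) = 1/(-4899200) = -1/4899200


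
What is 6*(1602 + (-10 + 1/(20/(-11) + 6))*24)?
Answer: 188748/23 ≈ 8206.4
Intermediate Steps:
6*(1602 + (-10 + 1/(20/(-11) + 6))*24) = 6*(1602 + (-10 + 1/(20*(-1/11) + 6))*24) = 6*(1602 + (-10 + 1/(-20/11 + 6))*24) = 6*(1602 + (-10 + 1/(46/11))*24) = 6*(1602 + (-10 + 11/46)*24) = 6*(1602 - 449/46*24) = 6*(1602 - 5388/23) = 6*(31458/23) = 188748/23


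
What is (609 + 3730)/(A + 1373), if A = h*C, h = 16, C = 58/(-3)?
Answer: 13017/3191 ≈ 4.0793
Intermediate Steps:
C = -58/3 (C = 58*(-⅓) = -58/3 ≈ -19.333)
A = -928/3 (A = 16*(-58/3) = -928/3 ≈ -309.33)
(609 + 3730)/(A + 1373) = (609 + 3730)/(-928/3 + 1373) = 4339/(3191/3) = 4339*(3/3191) = 13017/3191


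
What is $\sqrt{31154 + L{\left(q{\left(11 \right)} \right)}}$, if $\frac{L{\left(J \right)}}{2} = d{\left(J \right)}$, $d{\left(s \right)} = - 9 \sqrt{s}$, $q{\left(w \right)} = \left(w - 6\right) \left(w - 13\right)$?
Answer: $\sqrt{31154 - 18 i \sqrt{10}} \approx 176.51 - 0.161 i$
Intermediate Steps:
$q{\left(w \right)} = \left(-13 + w\right) \left(-6 + w\right)$ ($q{\left(w \right)} = \left(-6 + w\right) \left(-13 + w\right) = \left(-13 + w\right) \left(-6 + w\right)$)
$L{\left(J \right)} = - 18 \sqrt{J}$ ($L{\left(J \right)} = 2 \left(- 9 \sqrt{J}\right) = - 18 \sqrt{J}$)
$\sqrt{31154 + L{\left(q{\left(11 \right)} \right)}} = \sqrt{31154 - 18 \sqrt{78 + 11^{2} - 209}} = \sqrt{31154 - 18 \sqrt{78 + 121 - 209}} = \sqrt{31154 - 18 \sqrt{-10}} = \sqrt{31154 - 18 i \sqrt{10}}$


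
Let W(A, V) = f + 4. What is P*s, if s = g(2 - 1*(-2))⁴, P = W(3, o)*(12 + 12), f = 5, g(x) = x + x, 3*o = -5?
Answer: 884736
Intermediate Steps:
o = -5/3 (o = (⅓)*(-5) = -5/3 ≈ -1.6667)
g(x) = 2*x
W(A, V) = 9 (W(A, V) = 5 + 4 = 9)
P = 216 (P = 9*(12 + 12) = 9*24 = 216)
s = 4096 (s = (2*(2 - 1*(-2)))⁴ = (2*(2 + 2))⁴ = (2*4)⁴ = 8⁴ = 4096)
P*s = 216*4096 = 884736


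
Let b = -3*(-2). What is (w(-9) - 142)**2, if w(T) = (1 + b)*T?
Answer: 42025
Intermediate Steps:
b = 6
w(T) = 7*T (w(T) = (1 + 6)*T = 7*T)
(w(-9) - 142)**2 = (7*(-9) - 142)**2 = (-63 - 142)**2 = (-205)**2 = 42025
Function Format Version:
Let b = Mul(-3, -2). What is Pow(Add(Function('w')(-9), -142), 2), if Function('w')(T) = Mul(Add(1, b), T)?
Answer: 42025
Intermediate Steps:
b = 6
Function('w')(T) = Mul(7, T) (Function('w')(T) = Mul(Add(1, 6), T) = Mul(7, T))
Pow(Add(Function('w')(-9), -142), 2) = Pow(Add(Mul(7, -9), -142), 2) = Pow(Add(-63, -142), 2) = Pow(-205, 2) = 42025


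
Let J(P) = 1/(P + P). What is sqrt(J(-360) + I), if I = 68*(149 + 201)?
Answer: sqrt(85679995)/60 ≈ 154.27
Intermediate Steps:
J(P) = 1/(2*P)
I = 23800 (I = 68*350 = 23800)
sqrt(J(-360) + I) = sqrt((1/2)/(-360) + 23800) = sqrt((1/2)*(-1/360) + 23800) = sqrt(-1/720 + 23800) = sqrt(17135999/720) = sqrt(85679995)/60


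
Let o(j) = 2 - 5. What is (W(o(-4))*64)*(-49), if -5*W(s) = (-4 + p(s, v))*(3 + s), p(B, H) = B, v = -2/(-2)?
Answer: 0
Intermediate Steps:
v = 1 (v = -2*(-1/2) = 1)
o(j) = -3
W(s) = -(-4 + s)*(3 + s)/5
(W(o(-4))*64)*(-49) = ((12/5 - 1/5*(-3)**2 + (1/5)*(-3))*64)*(-49) = ((12/5 - 1/5*9 - 3/5)*64)*(-49) = ((12/5 - 9/5 - 3/5)*64)*(-49) = (0*64)*(-49) = 0*(-49) = 0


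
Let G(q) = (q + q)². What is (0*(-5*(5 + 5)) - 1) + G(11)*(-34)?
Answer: -16457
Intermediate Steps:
G(q) = 4*q² (G(q) = (2*q)² = 4*q²)
(0*(-5*(5 + 5)) - 1) + G(11)*(-34) = (0*(-5*(5 + 5)) - 1) + (4*11²)*(-34) = (0*(-5*10) - 1) + (4*121)*(-34) = (0*(-50) - 1) + 484*(-34) = (0 - 1) - 16456 = -1 - 16456 = -16457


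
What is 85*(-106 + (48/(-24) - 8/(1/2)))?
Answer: -10540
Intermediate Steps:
85*(-106 + (48/(-24) - 8/(1/2))) = 85*(-106 + (48*(-1/24) - 8/1/2)) = 85*(-106 + (-2 - 8*2)) = 85*(-106 + (-2 - 16)) = 85*(-106 - 18) = 85*(-124) = -10540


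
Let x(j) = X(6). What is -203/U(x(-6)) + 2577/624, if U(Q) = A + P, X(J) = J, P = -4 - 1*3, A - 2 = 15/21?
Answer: 160669/3120 ≈ 51.496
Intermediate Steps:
A = 19/7 (A = 2 + 15/21 = 2 + 15*(1/21) = 2 + 5/7 = 19/7 ≈ 2.7143)
P = -7 (P = -4 - 3 = -7)
x(j) = 6
U(Q) = -30/7 (U(Q) = 19/7 - 7 = -30/7)
-203/U(x(-6)) + 2577/624 = -203/(-30/7) + 2577/624 = -203*(-7/30) + 2577*(1/624) = 1421/30 + 859/208 = 160669/3120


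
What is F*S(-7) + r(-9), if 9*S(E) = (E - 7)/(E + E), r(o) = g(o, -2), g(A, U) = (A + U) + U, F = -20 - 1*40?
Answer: -59/3 ≈ -19.667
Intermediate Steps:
F = -60 (F = -20 - 40 = -60)
g(A, U) = A + 2*U
r(o) = -4 + o (r(o) = o + 2*(-2) = o - 4 = -4 + o)
S(E) = (-7 + E)/(18*E) (S(E) = ((E - 7)/(E + E))/9 = ((-7 + E)/((2*E)))/9 = ((-7 + E)*(1/(2*E)))/9 = ((-7 + E)/(2*E))/9 = (-7 + E)/(18*E))
F*S(-7) + r(-9) = -10*(-7 - 7)/(3*(-7)) + (-4 - 9) = -10*(-1)*(-14)/(3*7) - 13 = -60*1/9 - 13 = -20/3 - 13 = -59/3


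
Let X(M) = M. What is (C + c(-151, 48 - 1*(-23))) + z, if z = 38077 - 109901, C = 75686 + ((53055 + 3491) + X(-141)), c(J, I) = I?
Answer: 60338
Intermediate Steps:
C = 132091 (C = 75686 + ((53055 + 3491) - 141) = 75686 + (56546 - 141) = 75686 + 56405 = 132091)
z = -71824
(C + c(-151, 48 - 1*(-23))) + z = (132091 + (48 - 1*(-23))) - 71824 = (132091 + (48 + 23)) - 71824 = (132091 + 71) - 71824 = 132162 - 71824 = 60338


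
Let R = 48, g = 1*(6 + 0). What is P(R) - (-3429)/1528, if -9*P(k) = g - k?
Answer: 31679/4584 ≈ 6.9108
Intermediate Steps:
g = 6 (g = 1*6 = 6)
P(k) = -⅔ + k/9 (P(k) = -(6 - k)/9 = -⅔ + k/9)
P(R) - (-3429)/1528 = (-⅔ + (⅑)*48) - (-3429)/1528 = (-⅔ + 16/3) - (-3429)/1528 = 14/3 - 1*(-3429/1528) = 14/3 + 3429/1528 = 31679/4584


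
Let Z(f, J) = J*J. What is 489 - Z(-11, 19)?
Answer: 128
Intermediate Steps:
Z(f, J) = J**2
489 - Z(-11, 19) = 489 - 1*19**2 = 489 - 1*361 = 489 - 361 = 128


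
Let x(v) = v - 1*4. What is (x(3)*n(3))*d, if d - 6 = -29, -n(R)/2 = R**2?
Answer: -414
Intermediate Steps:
n(R) = -2*R**2
d = -23 (d = 6 - 29 = -23)
x(v) = -4 + v (x(v) = v - 4 = -4 + v)
(x(3)*n(3))*d = ((-4 + 3)*(-2*3**2))*(-23) = -(-2)*9*(-23) = -1*(-18)*(-23) = 18*(-23) = -414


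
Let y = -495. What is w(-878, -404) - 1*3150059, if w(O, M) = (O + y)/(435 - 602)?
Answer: -526058480/167 ≈ -3.1501e+6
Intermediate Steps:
w(O, M) = 495/167 - O/167 (w(O, M) = (O - 495)/(435 - 602) = (-495 + O)/(-167) = (-495 + O)*(-1/167) = 495/167 - O/167)
w(-878, -404) - 1*3150059 = (495/167 - 1/167*(-878)) - 1*3150059 = (495/167 + 878/167) - 3150059 = 1373/167 - 3150059 = -526058480/167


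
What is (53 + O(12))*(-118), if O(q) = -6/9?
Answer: -18526/3 ≈ -6175.3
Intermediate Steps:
O(q) = -2/3 (O(q) = -6*1/9 = -2/3)
(53 + O(12))*(-118) = (53 - 2/3)*(-118) = (157/3)*(-118) = -18526/3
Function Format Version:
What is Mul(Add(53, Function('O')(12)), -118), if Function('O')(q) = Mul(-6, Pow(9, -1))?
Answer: Rational(-18526, 3) ≈ -6175.3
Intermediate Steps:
Function('O')(q) = Rational(-2, 3) (Function('O')(q) = Mul(-6, Rational(1, 9)) = Rational(-2, 3))
Mul(Add(53, Function('O')(12)), -118) = Mul(Add(53, Rational(-2, 3)), -118) = Mul(Rational(157, 3), -118) = Rational(-18526, 3)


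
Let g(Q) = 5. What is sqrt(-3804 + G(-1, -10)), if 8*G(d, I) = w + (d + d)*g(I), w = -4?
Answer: I*sqrt(15223)/2 ≈ 61.691*I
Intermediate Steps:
G(d, I) = -1/2 + 5*d/4 (G(d, I) = (-4 + (d + d)*5)/8 = (-4 + (2*d)*5)/8 = (-4 + 10*d)/8 = -1/2 + 5*d/4)
sqrt(-3804 + G(-1, -10)) = sqrt(-3804 + (-1/2 + (5/4)*(-1))) = sqrt(-3804 + (-1/2 - 5/4)) = sqrt(-3804 - 7/4) = sqrt(-15223/4) = I*sqrt(15223)/2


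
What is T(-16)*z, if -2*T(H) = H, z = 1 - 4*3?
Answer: -88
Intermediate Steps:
z = -11 (z = 1 - 12 = -11)
T(H) = -H/2
T(-16)*z = -½*(-16)*(-11) = 8*(-11) = -88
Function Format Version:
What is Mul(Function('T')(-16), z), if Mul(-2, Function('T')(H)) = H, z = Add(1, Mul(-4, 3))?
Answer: -88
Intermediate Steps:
z = -11 (z = Add(1, -12) = -11)
Function('T')(H) = Mul(Rational(-1, 2), H)
Mul(Function('T')(-16), z) = Mul(Mul(Rational(-1, 2), -16), -11) = Mul(8, -11) = -88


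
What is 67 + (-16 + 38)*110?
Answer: 2487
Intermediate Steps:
67 + (-16 + 38)*110 = 67 + 22*110 = 67 + 2420 = 2487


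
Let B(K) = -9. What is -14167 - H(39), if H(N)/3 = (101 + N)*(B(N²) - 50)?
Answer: 10613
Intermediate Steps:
H(N) = -17877 - 177*N (H(N) = 3*((101 + N)*(-9 - 50)) = 3*((101 + N)*(-59)) = 3*(-5959 - 59*N) = -17877 - 177*N)
-14167 - H(39) = -14167 - (-17877 - 177*39) = -14167 - (-17877 - 6903) = -14167 - 1*(-24780) = -14167 + 24780 = 10613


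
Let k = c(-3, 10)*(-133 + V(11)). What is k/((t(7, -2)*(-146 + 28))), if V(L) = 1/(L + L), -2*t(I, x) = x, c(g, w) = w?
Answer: 14625/1298 ≈ 11.267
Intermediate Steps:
t(I, x) = -x/2
V(L) = 1/(2*L)
k = -14625/11 (k = 10*(-133 + (½)/11) = 10*(-133 + (½)*(1/11)) = 10*(-133 + 1/22) = 10*(-2925/22) = -14625/11 ≈ -1329.5)
k/((t(7, -2)*(-146 + 28))) = -14625/(11*(-146 + 28)) = -14625/(11*(1*(-118))) = -14625/11/(-118) = -14625/11*(-1/118) = 14625/1298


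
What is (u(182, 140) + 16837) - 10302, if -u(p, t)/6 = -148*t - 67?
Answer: 131257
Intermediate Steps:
u(p, t) = 402 + 888*t (u(p, t) = -6*(-148*t - 67) = -6*(-67 - 148*t) = 402 + 888*t)
(u(182, 140) + 16837) - 10302 = ((402 + 888*140) + 16837) - 10302 = ((402 + 124320) + 16837) - 10302 = (124722 + 16837) - 10302 = 141559 - 10302 = 131257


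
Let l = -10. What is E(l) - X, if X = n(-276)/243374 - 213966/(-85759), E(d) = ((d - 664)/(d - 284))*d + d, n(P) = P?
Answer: -54334738043020/1534056048651 ≈ -35.419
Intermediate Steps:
E(d) = d + d*(-664 + d)/(-284 + d) (E(d) = ((-664 + d)/(-284 + d))*d + d = d*(-664 + d)/(-284 + d) + d = d + d*(-664 + d)/(-284 + d))
X = 26025045900/10435755433 (X = -276/243374 - 213966/(-85759) = -276*1/243374 - 213966*(-1/85759) = -138/121687 + 213966/85759 = 26025045900/10435755433 ≈ 2.4938)
E(l) - X = 2*(-10)*(-474 - 10)/(-284 - 10) - 1*26025045900/10435755433 = 2*(-10)*(-484)/(-294) - 26025045900/10435755433 = 2*(-10)*(-1/294)*(-484) - 26025045900/10435755433 = -4840/147 - 26025045900/10435755433 = -54334738043020/1534056048651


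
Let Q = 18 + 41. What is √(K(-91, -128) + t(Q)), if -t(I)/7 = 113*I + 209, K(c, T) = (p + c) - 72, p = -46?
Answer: I*√48341 ≈ 219.87*I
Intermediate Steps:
K(c, T) = -118 + c (K(c, T) = (-46 + c) - 72 = -118 + c)
Q = 59
t(I) = -1463 - 791*I (t(I) = -7*(113*I + 209) = -7*(209 + 113*I) = -1463 - 791*I)
√(K(-91, -128) + t(Q)) = √((-118 - 91) + (-1463 - 791*59)) = √(-209 + (-1463 - 46669)) = √(-209 - 48132) = √(-48341) = I*√48341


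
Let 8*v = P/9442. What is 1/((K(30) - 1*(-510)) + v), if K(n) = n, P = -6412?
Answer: 18884/10195757 ≈ 0.0018521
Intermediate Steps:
v = -1603/18884 (v = (-6412/9442)/8 = (-6412*1/9442)/8 = (1/8)*(-3206/4721) = -1603/18884 ≈ -0.084887)
1/((K(30) - 1*(-510)) + v) = 1/((30 - 1*(-510)) - 1603/18884) = 1/((30 + 510) - 1603/18884) = 1/(540 - 1603/18884) = 1/(10195757/18884) = 18884/10195757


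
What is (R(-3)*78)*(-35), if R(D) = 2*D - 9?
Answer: 40950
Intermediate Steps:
R(D) = -9 + 2*D
(R(-3)*78)*(-35) = ((-9 + 2*(-3))*78)*(-35) = ((-9 - 6)*78)*(-35) = -15*78*(-35) = -1170*(-35) = 40950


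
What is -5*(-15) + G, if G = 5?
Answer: 80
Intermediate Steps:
-5*(-15) + G = -5*(-15) + 5 = 75 + 5 = 80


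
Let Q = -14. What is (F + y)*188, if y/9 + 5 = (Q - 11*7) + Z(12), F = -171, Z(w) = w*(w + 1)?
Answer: 69372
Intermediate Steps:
Z(w) = w*(1 + w)
y = 540 (y = -45 + 9*((-14 - 11*7) + 12*(1 + 12)) = -45 + 9*((-14 - 77) + 12*13) = -45 + 9*(-91 + 156) = -45 + 9*65 = -45 + 585 = 540)
(F + y)*188 = (-171 + 540)*188 = 369*188 = 69372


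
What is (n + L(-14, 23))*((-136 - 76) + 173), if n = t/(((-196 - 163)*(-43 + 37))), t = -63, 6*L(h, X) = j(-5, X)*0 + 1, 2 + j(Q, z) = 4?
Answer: -1924/359 ≈ -5.3593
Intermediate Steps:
j(Q, z) = 2 (j(Q, z) = -2 + 4 = 2)
L(h, X) = ⅙ (L(h, X) = (2*0 + 1)/6 = (0 + 1)/6 = (⅙)*1 = ⅙)
n = -21/718 (n = -63*1/((-196 - 163)*(-43 + 37)) = -63/((-359*(-6))) = -63/2154 = -63*1/2154 = -21/718 ≈ -0.029248)
(n + L(-14, 23))*((-136 - 76) + 173) = (-21/718 + ⅙)*((-136 - 76) + 173) = 148*(-212 + 173)/1077 = (148/1077)*(-39) = -1924/359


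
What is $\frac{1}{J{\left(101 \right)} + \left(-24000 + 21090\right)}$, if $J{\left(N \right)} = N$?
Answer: $- \frac{1}{2809} \approx -0.000356$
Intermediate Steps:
$\frac{1}{J{\left(101 \right)} + \left(-24000 + 21090\right)} = \frac{1}{101 + \left(-24000 + 21090\right)} = \frac{1}{101 - 2910} = \frac{1}{-2809} = - \frac{1}{2809}$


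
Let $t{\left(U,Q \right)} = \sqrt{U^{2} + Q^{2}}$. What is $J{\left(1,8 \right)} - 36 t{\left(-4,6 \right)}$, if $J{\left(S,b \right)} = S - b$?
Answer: $-7 - 72 \sqrt{13} \approx -266.6$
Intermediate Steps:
$t{\left(U,Q \right)} = \sqrt{Q^{2} + U^{2}}$
$J{\left(1,8 \right)} - 36 t{\left(-4,6 \right)} = \left(1 - 8\right) - 36 \sqrt{6^{2} + \left(-4\right)^{2}} = \left(1 - 8\right) - 36 \sqrt{36 + 16} = -7 - 36 \sqrt{52} = -7 - 36 \cdot 2 \sqrt{13} = -7 - 72 \sqrt{13}$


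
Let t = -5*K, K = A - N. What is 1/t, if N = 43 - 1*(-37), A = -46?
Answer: 1/630 ≈ 0.0015873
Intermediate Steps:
N = 80 (N = 43 + 37 = 80)
K = -126 (K = -46 - 1*80 = -46 - 80 = -126)
t = 630 (t = -5*(-126) = 630)
1/t = 1/630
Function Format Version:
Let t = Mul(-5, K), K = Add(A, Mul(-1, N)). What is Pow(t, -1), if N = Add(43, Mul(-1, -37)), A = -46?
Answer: Rational(1, 630) ≈ 0.0015873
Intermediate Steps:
N = 80 (N = Add(43, 37) = 80)
K = -126 (K = Add(-46, Mul(-1, 80)) = Add(-46, -80) = -126)
t = 630 (t = Mul(-5, -126) = 630)
Pow(t, -1) = Pow(630, -1) = Rational(1, 630)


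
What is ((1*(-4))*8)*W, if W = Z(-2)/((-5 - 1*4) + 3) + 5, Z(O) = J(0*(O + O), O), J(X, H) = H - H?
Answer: -160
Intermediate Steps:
J(X, H) = 0
Z(O) = 0
W = 5 (W = 0/((-5 - 1*4) + 3) + 5 = 0/((-5 - 4) + 3) + 5 = 0/(-9 + 3) + 5 = 0/(-6) + 5 = -⅙*0 + 5 = 0 + 5 = 5)
((1*(-4))*8)*W = ((1*(-4))*8)*5 = -4*8*5 = -32*5 = -160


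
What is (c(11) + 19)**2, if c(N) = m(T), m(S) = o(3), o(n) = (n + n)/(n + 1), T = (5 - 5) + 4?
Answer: 1681/4 ≈ 420.25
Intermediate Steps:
T = 4 (T = 0 + 4 = 4)
o(n) = 2*n/(1 + n) (o(n) = (2*n)/(1 + n) = 2*n/(1 + n))
m(S) = 3/2 (m(S) = 2*3/(1 + 3) = 2*3/4 = 2*3*(1/4) = 3/2)
c(N) = 3/2
(c(11) + 19)**2 = (3/2 + 19)**2 = (41/2)**2 = 1681/4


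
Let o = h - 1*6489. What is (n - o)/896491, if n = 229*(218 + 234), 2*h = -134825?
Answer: 354819/1792982 ≈ 0.19789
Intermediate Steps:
h = -134825/2 (h = (1/2)*(-134825) = -134825/2 ≈ -67413.)
n = 103508 (n = 229*452 = 103508)
o = -147803/2 (o = -134825/2 - 1*6489 = -134825/2 - 6489 = -147803/2 ≈ -73902.)
(n - o)/896491 = (103508 - 1*(-147803/2))/896491 = (103508 + 147803/2)*(1/896491) = (354819/2)*(1/896491) = 354819/1792982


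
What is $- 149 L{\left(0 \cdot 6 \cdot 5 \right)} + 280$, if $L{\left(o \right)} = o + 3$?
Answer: $-167$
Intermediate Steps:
$L{\left(o \right)} = 3 + o$
$- 149 L{\left(0 \cdot 6 \cdot 5 \right)} + 280 = - 149 \left(3 + 0 \cdot 6 \cdot 5\right) + 280 = - 149 \left(3 + 0 \cdot 5\right) + 280 = - 149 \left(3 + 0\right) + 280 = \left(-149\right) 3 + 280 = -447 + 280 = -167$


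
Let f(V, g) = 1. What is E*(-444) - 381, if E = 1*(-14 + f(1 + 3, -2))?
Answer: 5391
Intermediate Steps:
E = -13 (E = 1*(-14 + 1) = 1*(-13) = -13)
E*(-444) - 381 = -13*(-444) - 381 = 5772 - 381 = 5391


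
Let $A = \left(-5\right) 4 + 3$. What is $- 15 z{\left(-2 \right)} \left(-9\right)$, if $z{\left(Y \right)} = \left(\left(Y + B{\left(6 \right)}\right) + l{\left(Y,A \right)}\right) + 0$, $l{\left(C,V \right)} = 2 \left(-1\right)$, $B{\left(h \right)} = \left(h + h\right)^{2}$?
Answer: $18900$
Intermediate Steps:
$A = -17$ ($A = -20 + 3 = -17$)
$B{\left(h \right)} = 4 h^{2}$ ($B{\left(h \right)} = \left(2 h\right)^{2} = 4 h^{2}$)
$l{\left(C,V \right)} = -2$
$z{\left(Y \right)} = 142 + Y$ ($z{\left(Y \right)} = \left(\left(Y + 4 \cdot 6^{2}\right) - 2\right) + 0 = \left(\left(Y + 4 \cdot 36\right) - 2\right) + 0 = \left(\left(Y + 144\right) - 2\right) + 0 = \left(\left(144 + Y\right) - 2\right) + 0 = \left(142 + Y\right) + 0 = 142 + Y$)
$- 15 z{\left(-2 \right)} \left(-9\right) = - 15 \left(142 - 2\right) \left(-9\right) = \left(-15\right) 140 \left(-9\right) = \left(-2100\right) \left(-9\right) = 18900$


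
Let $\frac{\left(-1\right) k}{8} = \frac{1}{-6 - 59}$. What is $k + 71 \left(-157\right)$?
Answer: $- \frac{724547}{65} \approx -11147.0$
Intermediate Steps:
$k = \frac{8}{65}$ ($k = - \frac{8}{-6 - 59} = - \frac{8}{-65} = \left(-8\right) \left(- \frac{1}{65}\right) = \frac{8}{65} \approx 0.12308$)
$k + 71 \left(-157\right) = \frac{8}{65} + 71 \left(-157\right) = \frac{8}{65} - 11147 = - \frac{724547}{65}$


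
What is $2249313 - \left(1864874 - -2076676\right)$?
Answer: $-1692237$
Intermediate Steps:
$2249313 - \left(1864874 - -2076676\right) = 2249313 - \left(1864874 + 2076676\right) = 2249313 - 3941550 = -1692237$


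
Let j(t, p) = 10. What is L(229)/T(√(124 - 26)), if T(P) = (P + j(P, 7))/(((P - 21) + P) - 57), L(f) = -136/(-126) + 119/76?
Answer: -1545130/1197 + 620585*√2/684 ≈ -7.7364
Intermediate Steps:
L(f) = 12665/4788 (L(f) = -136*(-1/126) + 119*(1/76) = 68/63 + 119/76 = 12665/4788)
T(P) = (10 + P)/(-78 + 2*P) (T(P) = (P + 10)/(((P - 21) + P) - 57) = (10 + P)/(((-21 + P) + P) - 57) = (10 + P)/((-21 + 2*P) - 57) = (10 + P)/(-78 + 2*P))
L(229)/T(√(124 - 26)) = 12665/(4788*(((10 + √(124 - 26))/(2*(-39 + √(124 - 26)))))) = 12665/(4788*(((10 + √98)/(2*(-39 + √98))))) = 12665/(4788*(((10 + 7*√2)/(2*(-39 + 7*√2))))) = 12665*(2*(-39 + 7*√2)/(10 + 7*√2))/4788 = 12665*(-39 + 7*√2)/(2394*(10 + 7*√2))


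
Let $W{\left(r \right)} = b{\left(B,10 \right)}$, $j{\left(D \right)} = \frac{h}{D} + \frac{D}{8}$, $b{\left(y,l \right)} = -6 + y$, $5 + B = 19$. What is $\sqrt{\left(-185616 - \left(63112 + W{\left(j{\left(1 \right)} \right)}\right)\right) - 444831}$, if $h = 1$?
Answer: $3 i \sqrt{77063} \approx 832.81 i$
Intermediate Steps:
$B = 14$ ($B = -5 + 19 = 14$)
$j{\left(D \right)} = \frac{1}{D} + \frac{D}{8}$ ($j{\left(D \right)} = 1 \frac{1}{D} + \frac{D}{8} = \frac{1}{D} + D \frac{1}{8} = \frac{1}{D} + \frac{D}{8}$)
$W{\left(r \right)} = 8$ ($W{\left(r \right)} = -6 + 14 = 8$)
$\sqrt{\left(-185616 - \left(63112 + W{\left(j{\left(1 \right)} \right)}\right)\right) - 444831} = \sqrt{\left(-185616 - 63120\right) - 444831} = \sqrt{-248736 - 444831} = \sqrt{-693567} = 3 i \sqrt{77063}$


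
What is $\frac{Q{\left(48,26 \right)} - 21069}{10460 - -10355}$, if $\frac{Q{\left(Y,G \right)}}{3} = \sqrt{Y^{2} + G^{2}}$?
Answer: $- \frac{21069}{20815} + \frac{6 \sqrt{745}}{20815} \approx -1.0043$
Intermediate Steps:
$Q{\left(Y,G \right)} = 3 \sqrt{G^{2} + Y^{2}}$ ($Q{\left(Y,G \right)} = 3 \sqrt{Y^{2} + G^{2}} = 3 \sqrt{G^{2} + Y^{2}}$)
$\frac{Q{\left(48,26 \right)} - 21069}{10460 - -10355} = \frac{3 \sqrt{26^{2} + 48^{2}} - 21069}{10460 - -10355} = \frac{3 \sqrt{676 + 2304} - 21069}{10460 + \left(-4023 + 14378\right)} = \frac{3 \sqrt{2980} - 21069}{10460 + 10355} = \frac{3 \cdot 2 \sqrt{745} - 21069}{20815} = \left(6 \sqrt{745} - 21069\right) \frac{1}{20815} = \left(-21069 + 6 \sqrt{745}\right) \frac{1}{20815} = - \frac{21069}{20815} + \frac{6 \sqrt{745}}{20815}$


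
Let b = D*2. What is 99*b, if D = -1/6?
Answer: -33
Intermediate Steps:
D = -1/6 (D = -1*1/6 = -1/6 ≈ -0.16667)
b = -1/3 (b = -1/6*2 = -1/3 ≈ -0.33333)
99*b = 99*(-1/3) = -33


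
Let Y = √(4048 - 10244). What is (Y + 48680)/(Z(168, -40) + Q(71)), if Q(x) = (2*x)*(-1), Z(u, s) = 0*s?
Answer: -24340/71 - I*√1549/71 ≈ -342.82 - 0.55433*I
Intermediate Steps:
Z(u, s) = 0
Q(x) = -2*x
Y = 2*I*√1549 (Y = √(-6196) = 2*I*√1549 ≈ 78.715*I)
(Y + 48680)/(Z(168, -40) + Q(71)) = (2*I*√1549 + 48680)/(0 - 2*71) = (48680 + 2*I*√1549)/(0 - 142) = (48680 + 2*I*√1549)/(-142) = (48680 + 2*I*√1549)*(-1/142) = -24340/71 - I*√1549/71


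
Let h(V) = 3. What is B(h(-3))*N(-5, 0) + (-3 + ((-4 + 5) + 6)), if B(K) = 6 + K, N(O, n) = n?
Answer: 4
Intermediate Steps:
B(h(-3))*N(-5, 0) + (-3 + ((-4 + 5) + 6)) = (6 + 3)*0 + (-3 + ((-4 + 5) + 6)) = 9*0 + (-3 + (1 + 6)) = 0 + (-3 + 7) = 0 + 4 = 4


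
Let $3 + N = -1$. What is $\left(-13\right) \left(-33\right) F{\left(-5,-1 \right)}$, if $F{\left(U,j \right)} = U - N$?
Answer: $-429$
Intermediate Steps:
$N = -4$ ($N = -3 - 1 = -4$)
$F{\left(U,j \right)} = 4 + U$ ($F{\left(U,j \right)} = U - -4 = U + 4 = 4 + U$)
$\left(-13\right) \left(-33\right) F{\left(-5,-1 \right)} = \left(-13\right) \left(-33\right) \left(4 - 5\right) = 429 \left(-1\right) = -429$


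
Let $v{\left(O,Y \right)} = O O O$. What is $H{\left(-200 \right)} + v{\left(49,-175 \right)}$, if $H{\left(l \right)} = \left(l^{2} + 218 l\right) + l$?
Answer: $113849$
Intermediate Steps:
$v{\left(O,Y \right)} = O^{3}$ ($v{\left(O,Y \right)} = O^{2} O = O^{3}$)
$H{\left(l \right)} = l^{2} + 219 l$
$H{\left(-200 \right)} + v{\left(49,-175 \right)} = - 200 \left(219 - 200\right) + 49^{3} = \left(-200\right) 19 + 117649 = -3800 + 117649 = 113849$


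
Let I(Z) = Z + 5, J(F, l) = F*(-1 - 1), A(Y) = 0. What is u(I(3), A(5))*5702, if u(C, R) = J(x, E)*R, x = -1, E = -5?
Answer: 0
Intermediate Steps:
J(F, l) = -2*F (J(F, l) = F*(-2) = -2*F)
I(Z) = 5 + Z
u(C, R) = 2*R (u(C, R) = (-2*(-1))*R = 2*R)
u(I(3), A(5))*5702 = (2*0)*5702 = 0*5702 = 0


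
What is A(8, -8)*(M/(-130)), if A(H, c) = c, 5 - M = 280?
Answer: -220/13 ≈ -16.923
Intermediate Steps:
M = -275 (M = 5 - 1*280 = 5 - 280 = -275)
A(8, -8)*(M/(-130)) = -(-2200)/(-130) = -(-2200)*(-1)/130 = -8*55/26 = -220/13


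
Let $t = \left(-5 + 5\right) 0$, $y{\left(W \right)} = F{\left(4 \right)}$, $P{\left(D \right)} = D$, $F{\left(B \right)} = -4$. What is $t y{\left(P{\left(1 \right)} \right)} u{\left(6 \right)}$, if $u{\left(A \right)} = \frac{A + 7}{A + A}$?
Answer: $0$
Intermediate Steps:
$y{\left(W \right)} = -4$
$u{\left(A \right)} = \frac{7 + A}{2 A}$
$t = 0$ ($t = 0 \cdot 0 = 0$)
$t y{\left(P{\left(1 \right)} \right)} u{\left(6 \right)} = 0 \left(- 4 \frac{7 + 6}{2 \cdot 6}\right) = 0 \left(- 4 \cdot \frac{1}{2} \cdot \frac{1}{6} \cdot 13\right) = 0 \left(\left(-4\right) \frac{13}{12}\right) = 0 \left(- \frac{13}{3}\right) = 0$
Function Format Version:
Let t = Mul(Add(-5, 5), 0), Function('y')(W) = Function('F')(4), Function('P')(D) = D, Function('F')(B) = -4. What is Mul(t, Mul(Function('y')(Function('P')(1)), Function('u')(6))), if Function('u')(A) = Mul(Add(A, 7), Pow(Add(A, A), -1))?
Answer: 0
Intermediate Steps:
Function('y')(W) = -4
Function('u')(A) = Mul(Rational(1, 2), Pow(A, -1), Add(7, A)) (Function('u')(A) = Mul(Add(7, A), Pow(Mul(2, A), -1)) = Mul(Add(7, A), Mul(Rational(1, 2), Pow(A, -1))) = Mul(Rational(1, 2), Pow(A, -1), Add(7, A)))
t = 0 (t = Mul(0, 0) = 0)
Mul(t, Mul(Function('y')(Function('P')(1)), Function('u')(6))) = Mul(0, Mul(-4, Mul(Rational(1, 2), Pow(6, -1), Add(7, 6)))) = Mul(0, Mul(-4, Mul(Rational(1, 2), Rational(1, 6), 13))) = Mul(0, Mul(-4, Rational(13, 12))) = Mul(0, Rational(-13, 3)) = 0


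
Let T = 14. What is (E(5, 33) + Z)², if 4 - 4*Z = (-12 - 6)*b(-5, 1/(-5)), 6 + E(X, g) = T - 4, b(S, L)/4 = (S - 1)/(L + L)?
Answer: 75625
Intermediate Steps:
b(S, L) = 2*(-1 + S)/L (b(S, L) = 4*((S - 1)/(L + L)) = 4*((-1 + S)/((2*L))) = 4*((-1 + S)*(1/(2*L))) = 4*((-1 + S)/(2*L)) = 2*(-1 + S)/L)
E(X, g) = 4 (E(X, g) = -6 + (14 - 4) = -6 + 10 = 4)
Z = 271 (Z = 1 - (-12 - 6)*2*(-1 - 5)/(1/(-5))/4 = 1 - (-9)*2*(-6)/(-⅕)/2 = 1 - (-9)*2*(-5)*(-6)/2 = 1 - (-9)*60/2 = 1 - ¼*(-1080) = 1 + 270 = 271)
(E(5, 33) + Z)² = (4 + 271)² = 275² = 75625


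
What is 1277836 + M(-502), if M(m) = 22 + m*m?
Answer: 1529862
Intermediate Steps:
M(m) = 22 + m²
1277836 + M(-502) = 1277836 + (22 + (-502)²) = 1277836 + (22 + 252004) = 1277836 + 252026 = 1529862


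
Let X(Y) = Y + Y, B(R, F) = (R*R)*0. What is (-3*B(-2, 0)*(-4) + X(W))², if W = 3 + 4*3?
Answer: 900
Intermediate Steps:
B(R, F) = 0 (B(R, F) = R²*0 = 0)
W = 15 (W = 3 + 12 = 15)
X(Y) = 2*Y
(-3*B(-2, 0)*(-4) + X(W))² = (-3*0*(-4) + 2*15)² = (0*(-4) + 30)² = (0 + 30)² = 30² = 900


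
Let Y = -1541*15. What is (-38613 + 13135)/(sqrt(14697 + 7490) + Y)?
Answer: 294461985/267140519 + 12739*sqrt(22187)/267140519 ≈ 1.1094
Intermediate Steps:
Y = -23115
(-38613 + 13135)/(sqrt(14697 + 7490) + Y) = (-38613 + 13135)/(sqrt(14697 + 7490) - 23115) = -25478/(sqrt(22187) - 23115) = -25478/(-23115 + sqrt(22187))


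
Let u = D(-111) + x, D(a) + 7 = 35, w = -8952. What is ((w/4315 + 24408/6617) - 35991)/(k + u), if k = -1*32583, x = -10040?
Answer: 1027581723669/1216187561225 ≈ 0.84492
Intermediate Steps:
D(a) = 28 (D(a) = -7 + 35 = 28)
u = -10012 (u = 28 - 10040 = -10012)
k = -32583
((w/4315 + 24408/6617) - 35991)/(k + u) = ((-8952/4315 + 24408/6617) - 35991)/(-32583 - 10012) = ((-8952*1/4315 + 24408*(1/6617)) - 35991)/(-42595) = ((-8952/4315 + 24408/6617) - 35991)*(-1/42595) = (46085136/28552355 - 35991)*(-1/42595) = -1027581723669/28552355*(-1/42595) = 1027581723669/1216187561225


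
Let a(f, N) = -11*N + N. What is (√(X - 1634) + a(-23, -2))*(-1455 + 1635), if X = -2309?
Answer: 3600 + 180*I*√3943 ≈ 3600.0 + 11303.0*I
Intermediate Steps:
a(f, N) = -10*N
(√(X - 1634) + a(-23, -2))*(-1455 + 1635) = (√(-2309 - 1634) - 10*(-2))*(-1455 + 1635) = (√(-3943) + 20)*180 = (I*√3943 + 20)*180 = (20 + I*√3943)*180 = 3600 + 180*I*√3943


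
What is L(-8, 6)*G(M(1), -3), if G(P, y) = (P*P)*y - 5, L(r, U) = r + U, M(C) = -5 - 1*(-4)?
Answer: 16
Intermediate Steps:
M(C) = -1 (M(C) = -5 + 4 = -1)
L(r, U) = U + r
G(P, y) = -5 + y*P² (G(P, y) = P²*y - 5 = y*P² - 5 = -5 + y*P²)
L(-8, 6)*G(M(1), -3) = (6 - 8)*(-5 - 3*(-1)²) = -2*(-5 - 3*1) = -2*(-5 - 3) = -2*(-8) = 16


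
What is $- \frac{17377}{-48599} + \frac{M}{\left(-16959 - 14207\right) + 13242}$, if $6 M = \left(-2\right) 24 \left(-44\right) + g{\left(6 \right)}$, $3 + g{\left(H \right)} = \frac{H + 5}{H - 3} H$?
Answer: $\frac{1765227619}{5226530856} \approx 0.33774$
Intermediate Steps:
$g{\left(H \right)} = -3 + \frac{H \left(5 + H\right)}{-3 + H}$ ($g{\left(H \right)} = -3 + \frac{H + 5}{H - 3} H = -3 + \frac{5 + H}{-3 + H} H = -3 + \frac{H \left(5 + H\right)}{-3 + H}$)
$M = \frac{2131}{6}$ ($M = \frac{\left(-2\right) 24 \left(-44\right) + \frac{9 + 6^{2} + 2 \cdot 6}{-3 + 6}}{6} = \frac{\left(-48\right) \left(-44\right) + \frac{9 + 36 + 12}{3}}{6} = \frac{2112 + \frac{1}{3} \cdot 57}{6} = \frac{2112 + 19}{6} = \frac{1}{6} \cdot 2131 = \frac{2131}{6} \approx 355.17$)
$- \frac{17377}{-48599} + \frac{M}{\left(-16959 - 14207\right) + 13242} = - \frac{17377}{-48599} + \frac{2131}{6 \left(\left(-16959 - 14207\right) + 13242\right)} = \left(-17377\right) \left(- \frac{1}{48599}\right) + \frac{2131}{6 \left(-31166 + 13242\right)} = \frac{17377}{48599} + \frac{2131}{6 \left(-17924\right)} = \frac{17377}{48599} + \frac{2131}{6} \left(- \frac{1}{17924}\right) = \frac{17377}{48599} - \frac{2131}{107544} = \frac{1765227619}{5226530856}$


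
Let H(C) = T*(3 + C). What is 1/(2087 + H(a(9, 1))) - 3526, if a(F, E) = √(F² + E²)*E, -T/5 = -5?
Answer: -8150337341/2311497 - 25*√82/4622994 ≈ -3526.0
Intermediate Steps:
T = 25 (T = -5*(-5) = 25)
a(F, E) = E*√(E² + F²) (a(F, E) = √(E² + F²)*E = E*√(E² + F²))
H(C) = 75 + 25*C (H(C) = 25*(3 + C) = 75 + 25*C)
1/(2087 + H(a(9, 1))) - 3526 = 1/(2087 + (75 + 25*(1*√(1² + 9²)))) - 3526 = 1/(2087 + (75 + 25*(1*√(1 + 81)))) - 3526 = 1/(2087 + (75 + 25*(1*√82))) - 3526 = 1/(2087 + (75 + 25*√82)) - 3526 = 1/(2162 + 25*√82) - 3526 = -3526 + 1/(2162 + 25*√82)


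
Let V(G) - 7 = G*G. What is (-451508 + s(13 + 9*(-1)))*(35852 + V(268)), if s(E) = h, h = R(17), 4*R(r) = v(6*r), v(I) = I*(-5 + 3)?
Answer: -48625227797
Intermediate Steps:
v(I) = -2*I (v(I) = I*(-2) = -2*I)
V(G) = 7 + G² (V(G) = 7 + G*G = 7 + G²)
R(r) = -3*r (R(r) = (-12*r)/4 = -3*r)
h = -51 (h = -3*17 = -51)
s(E) = -51
(-451508 + s(13 + 9*(-1)))*(35852 + V(268)) = (-451508 - 51)*(35852 + (7 + 268²)) = -451559*(35852 + (7 + 71824)) = -451559*(35852 + 71831) = -451559*107683 = -48625227797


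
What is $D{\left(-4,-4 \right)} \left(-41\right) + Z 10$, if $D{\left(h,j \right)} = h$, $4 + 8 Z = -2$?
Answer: $\frac{313}{2} \approx 156.5$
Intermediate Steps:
$Z = - \frac{3}{4}$ ($Z = - \frac{1}{2} + \frac{1}{8} \left(-2\right) = - \frac{1}{2} - \frac{1}{4} = - \frac{3}{4} \approx -0.75$)
$D{\left(-4,-4 \right)} \left(-41\right) + Z 10 = \left(-4\right) \left(-41\right) - \frac{15}{2} = 164 - \frac{15}{2} = \frac{313}{2}$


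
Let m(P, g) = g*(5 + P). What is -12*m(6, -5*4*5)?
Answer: 13200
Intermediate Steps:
-12*m(6, -5*4*5) = -12*-5*4*5*(5 + 6) = -12*(-20*5)*11 = -(-1200)*11 = -12*(-1100) = 13200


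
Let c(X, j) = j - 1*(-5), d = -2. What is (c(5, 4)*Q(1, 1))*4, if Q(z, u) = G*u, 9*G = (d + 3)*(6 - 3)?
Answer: 12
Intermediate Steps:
G = ⅓ (G = ((-2 + 3)*(6 - 3))/9 = (1*3)/9 = (⅑)*3 = ⅓ ≈ 0.33333)
c(X, j) = 5 + j (c(X, j) = j + 5 = 5 + j)
Q(z, u) = u/3
(c(5, 4)*Q(1, 1))*4 = ((5 + 4)*((⅓)*1))*4 = (9*(⅓))*4 = 3*4 = 12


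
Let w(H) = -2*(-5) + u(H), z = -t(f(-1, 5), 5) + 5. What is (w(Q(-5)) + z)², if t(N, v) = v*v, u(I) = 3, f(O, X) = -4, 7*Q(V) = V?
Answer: 49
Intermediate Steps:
Q(V) = V/7
t(N, v) = v²
z = -20 (z = -1*5² + 5 = -1*25 + 5 = -25 + 5 = -20)
w(H) = 13 (w(H) = -2*(-5) + 3 = 10 + 3 = 13)
(w(Q(-5)) + z)² = (13 - 20)² = (-7)² = 49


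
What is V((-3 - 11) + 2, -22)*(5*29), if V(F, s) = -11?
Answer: -1595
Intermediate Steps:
V((-3 - 11) + 2, -22)*(5*29) = -55*29 = -11*145 = -1595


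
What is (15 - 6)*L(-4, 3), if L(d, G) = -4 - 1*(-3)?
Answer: -9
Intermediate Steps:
L(d, G) = -1 (L(d, G) = -4 + 3 = -1)
(15 - 6)*L(-4, 3) = (15 - 6)*(-1) = 9*(-1) = -9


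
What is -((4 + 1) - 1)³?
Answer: -64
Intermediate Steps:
-((4 + 1) - 1)³ = -(5 - 1)³ = -1*4³ = -1*64 = -64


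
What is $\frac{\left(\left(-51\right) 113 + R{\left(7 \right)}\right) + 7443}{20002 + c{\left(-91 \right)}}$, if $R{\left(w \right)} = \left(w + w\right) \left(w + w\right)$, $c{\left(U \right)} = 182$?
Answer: $\frac{469}{5046} \approx 0.092945$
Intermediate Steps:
$R{\left(w \right)} = 4 w^{2}$ ($R{\left(w \right)} = 2 w 2 w = 4 w^{2}$)
$\frac{\left(\left(-51\right) 113 + R{\left(7 \right)}\right) + 7443}{20002 + c{\left(-91 \right)}} = \frac{\left(\left(-51\right) 113 + 4 \cdot 7^{2}\right) + 7443}{20002 + 182} = \frac{\left(-5763 + 4 \cdot 49\right) + 7443}{20184} = \left(\left(-5763 + 196\right) + 7443\right) \frac{1}{20184} = \left(-5567 + 7443\right) \frac{1}{20184} = 1876 \cdot \frac{1}{20184} = \frac{469}{5046}$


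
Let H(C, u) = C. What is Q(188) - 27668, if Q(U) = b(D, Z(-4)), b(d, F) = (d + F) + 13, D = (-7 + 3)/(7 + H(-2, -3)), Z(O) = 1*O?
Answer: -138299/5 ≈ -27660.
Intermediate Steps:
Z(O) = O
D = -⅘ (D = (-7 + 3)/(7 - 2) = -4/5 = -4*⅕ = -⅘ ≈ -0.80000)
b(d, F) = 13 + F + d (b(d, F) = (F + d) + 13 = 13 + F + d)
Q(U) = 41/5 (Q(U) = 13 - 4 - ⅘ = 41/5)
Q(188) - 27668 = 41/5 - 27668 = -138299/5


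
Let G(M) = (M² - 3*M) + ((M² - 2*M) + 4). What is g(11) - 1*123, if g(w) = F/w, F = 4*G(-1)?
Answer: -119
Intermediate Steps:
G(M) = 4 - 5*M + 2*M² (G(M) = (M² - 3*M) + (4 + M² - 2*M) = 4 - 5*M + 2*M²)
F = 44 (F = 4*(4 - 5*(-1) + 2*(-1)²) = 4*(4 + 5 + 2*1) = 4*(4 + 5 + 2) = 4*11 = 44)
g(w) = 44/w
g(11) - 1*123 = 44/11 - 1*123 = 44*(1/11) - 123 = 4 - 123 = -119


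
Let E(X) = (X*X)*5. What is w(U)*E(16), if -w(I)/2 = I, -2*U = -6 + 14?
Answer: 10240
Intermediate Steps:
U = -4 (U = -(-6 + 14)/2 = -1/2*8 = -4)
w(I) = -2*I
E(X) = 5*X**2 (E(X) = X**2*5 = 5*X**2)
w(U)*E(16) = (-2*(-4))*(5*16**2) = 8*(5*256) = 8*1280 = 10240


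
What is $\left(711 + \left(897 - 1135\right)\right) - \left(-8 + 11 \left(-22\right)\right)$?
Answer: $723$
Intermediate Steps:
$\left(711 + \left(897 - 1135\right)\right) - \left(-8 + 11 \left(-22\right)\right) = \left(711 + \left(897 - 1135\right)\right) - \left(-8 - 242\right) = \left(711 - 238\right) - -250 = 473 + 250 = 723$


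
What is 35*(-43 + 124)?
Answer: 2835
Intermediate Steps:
35*(-43 + 124) = 35*81 = 2835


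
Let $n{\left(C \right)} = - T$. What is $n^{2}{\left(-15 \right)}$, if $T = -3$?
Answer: $9$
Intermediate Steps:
$n{\left(C \right)} = 3$ ($n{\left(C \right)} = \left(-1\right) \left(-3\right) = 3$)
$n^{2}{\left(-15 \right)} = 3^{2} = 9$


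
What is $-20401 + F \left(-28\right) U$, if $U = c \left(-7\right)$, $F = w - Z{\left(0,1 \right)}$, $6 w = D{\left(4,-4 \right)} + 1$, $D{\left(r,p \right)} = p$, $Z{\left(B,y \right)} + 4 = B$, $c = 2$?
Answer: $-19029$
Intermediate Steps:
$Z{\left(B,y \right)} = -4 + B$
$w = - \frac{1}{2}$ ($w = \frac{-4 + 1}{6} = \frac{1}{6} \left(-3\right) = - \frac{1}{2} \approx -0.5$)
$F = \frac{7}{2}$ ($F = - \frac{1}{2} - \left(-4 + 0\right) = - \frac{1}{2} - -4 = - \frac{1}{2} + 4 = \frac{7}{2} \approx 3.5$)
$U = -14$ ($U = 2 \left(-7\right) = -14$)
$-20401 + F \left(-28\right) U = -20401 + \frac{7}{2} \left(-28\right) \left(-14\right) = -20401 - -1372 = -20401 + 1372 = -19029$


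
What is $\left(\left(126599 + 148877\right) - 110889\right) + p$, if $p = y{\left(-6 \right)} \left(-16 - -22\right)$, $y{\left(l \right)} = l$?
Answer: $164551$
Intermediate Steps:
$p = -36$ ($p = - 6 \left(-16 - -22\right) = - 6 \left(-16 + 22\right) = \left(-6\right) 6 = -36$)
$\left(\left(126599 + 148877\right) - 110889\right) + p = \left(\left(126599 + 148877\right) - 110889\right) - 36 = \left(275476 - 110889\right) - 36 = 164587 - 36 = 164551$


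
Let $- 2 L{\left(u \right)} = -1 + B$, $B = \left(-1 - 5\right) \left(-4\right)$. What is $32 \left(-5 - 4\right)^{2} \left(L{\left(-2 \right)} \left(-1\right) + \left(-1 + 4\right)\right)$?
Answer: $37584$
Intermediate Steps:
$B = 24$ ($B = \left(-6\right) \left(-4\right) = 24$)
$L{\left(u \right)} = - \frac{23}{2}$ ($L{\left(u \right)} = - \frac{-1 + 24}{2} = \left(- \frac{1}{2}\right) 23 = - \frac{23}{2}$)
$32 \left(-5 - 4\right)^{2} \left(L{\left(-2 \right)} \left(-1\right) + \left(-1 + 4\right)\right) = 32 \left(-5 - 4\right)^{2} \left(\left(- \frac{23}{2}\right) \left(-1\right) + \left(-1 + 4\right)\right) = 32 \left(-9\right)^{2} \left(\frac{23}{2} + 3\right) = 32 \cdot 81 \cdot \frac{29}{2} = 2592 \cdot \frac{29}{2} = 37584$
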